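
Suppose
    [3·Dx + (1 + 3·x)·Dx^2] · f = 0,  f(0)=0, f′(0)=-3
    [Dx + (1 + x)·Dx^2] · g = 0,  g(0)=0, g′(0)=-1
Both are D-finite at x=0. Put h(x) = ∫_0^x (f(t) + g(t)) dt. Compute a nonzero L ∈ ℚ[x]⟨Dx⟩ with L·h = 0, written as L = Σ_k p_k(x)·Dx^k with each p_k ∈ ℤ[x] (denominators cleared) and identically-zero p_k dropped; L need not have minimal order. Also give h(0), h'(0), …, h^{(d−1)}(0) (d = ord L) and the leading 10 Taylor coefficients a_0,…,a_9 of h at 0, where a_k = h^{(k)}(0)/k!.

f: a_k = 0, -3, 9/2, -9, 81/4, -243/5, 243/2, -2187/7, 6561/8, -2187, …
g: a_k = 0, -1, 1/2, -1/3, 1/4, -1/5, 1/6, -1/7, 1/8, -1/9, …
Sum ⇒ L₀ = lclm(L_f,L_g) in ℚ(x)⟨Dx⟩.
h=∫₀ˣh₀: take L = L₀·Dx.
L = 6·Dx^2 + (8 + 12·x)·Dx^3 + (1 + 4·x + 3·x^2)·Dx^4  (order 4).
h: a_k = 0, 0, -2, 5/3, -7/3, 41/10, -122/15, 365/21, -547/14, 3281/36, …
ICs: h(0) = 0, h′(0) = 0, h′′(0) = -4, h′′′(0) = 10.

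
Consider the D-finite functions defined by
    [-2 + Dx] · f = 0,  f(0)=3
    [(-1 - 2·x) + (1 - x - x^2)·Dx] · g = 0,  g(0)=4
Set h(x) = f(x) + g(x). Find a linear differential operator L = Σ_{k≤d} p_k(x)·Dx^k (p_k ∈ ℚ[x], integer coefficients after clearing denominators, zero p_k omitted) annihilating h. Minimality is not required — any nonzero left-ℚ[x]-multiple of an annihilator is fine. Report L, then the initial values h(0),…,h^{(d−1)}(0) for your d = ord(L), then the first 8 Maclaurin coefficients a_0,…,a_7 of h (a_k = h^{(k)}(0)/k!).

L = (4 + 8·x + 24·x^2 + 8·x^3) + (-14·x - 10·x^2 + 8·x^3 + 4·x^4)·Dx + (-1 + 5·x - x^2 - 6·x^3 - 2·x^4)·Dx^2  (order 2).
h: a_k = 7, 10, 14, 16, 22, 164/5, 784/15, 8828/105, …
ICs: h(0) = 7, h′(0) = 10.

f: a_k = 3, 6, 6, 4, 2, 4/5, 4/15, 8/105, …
g: a_k = 4, 4, 8, 12, 20, 32, 52, 84, …
L₀ := lclm(L_f,L_g); ord L₀ ≤ 1+1.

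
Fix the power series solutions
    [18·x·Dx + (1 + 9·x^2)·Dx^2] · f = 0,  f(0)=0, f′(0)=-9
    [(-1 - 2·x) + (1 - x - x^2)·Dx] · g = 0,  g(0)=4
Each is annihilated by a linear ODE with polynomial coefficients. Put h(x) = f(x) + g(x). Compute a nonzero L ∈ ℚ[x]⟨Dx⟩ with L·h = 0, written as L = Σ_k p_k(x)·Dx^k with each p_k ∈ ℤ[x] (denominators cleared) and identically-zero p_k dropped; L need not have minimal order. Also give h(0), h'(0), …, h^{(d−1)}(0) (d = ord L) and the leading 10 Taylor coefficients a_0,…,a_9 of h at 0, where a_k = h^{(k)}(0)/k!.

f: a_k = 0, -9, 0, 27, 0, -729/5, 0, 6561/7, 0, -6561, …
g: a_k = 4, 4, 8, 12, 20, 32, 52, 84, 136, 220, …
Sum ⇒ L₀ = lclm(L_f,L_g) in ℚ(x)⟨Dx⟩.
L = (36 - 144·x - 1440·x^2 - 2376·x^3 - 3186·x^4 - 486·x^6)·Dx + (-18 - 24·x + 108·x^2 - 444·x^3 - 2313·x^4 - 2178·x^5 - 243·x^6 - 486·x^7)·Dx^2 + (2 + 10·x + 34·x^2 + 48·x^3 + 123·x^4 - 387·x^5 - 198·x^6 - 81·x^7 - 81·x^8)·Dx^3  (order 3).
h: a_k = 4, -5, 8, 39, 20, -569/5, 52, 7149/7, 136, -6341, …
ICs: h(0) = 4, h′(0) = -5, h′′(0) = 16.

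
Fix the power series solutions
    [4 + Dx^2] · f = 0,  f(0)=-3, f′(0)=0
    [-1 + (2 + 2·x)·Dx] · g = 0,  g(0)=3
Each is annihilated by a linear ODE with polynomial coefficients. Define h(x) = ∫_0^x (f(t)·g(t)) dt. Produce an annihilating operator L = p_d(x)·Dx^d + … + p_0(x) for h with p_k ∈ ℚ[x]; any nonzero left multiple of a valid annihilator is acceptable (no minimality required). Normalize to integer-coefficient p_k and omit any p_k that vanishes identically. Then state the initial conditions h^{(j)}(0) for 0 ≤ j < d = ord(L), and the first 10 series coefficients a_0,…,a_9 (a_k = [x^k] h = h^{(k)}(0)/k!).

f: a_k = -3, 0, 6, 0, -2, 0, 4/15, 0, -2/105, 0, …
g: a_k = 3, 3/2, -3/8, 3/16, -15/128, 21/256, -63/1024, 99/2048, -1287/32768, 2145/65536, …
L₀ := L_f ⊗_s L_g (sym. prod.), ord ≤ 2.
h=∫₀ˣh₀: take L = L₀·Dx.
L = (19 + 32·x + 16·x^2)·Dx + (-4 - 4·x)·Dx^2 + (4 + 8·x + 4·x^2)·Dx^3  (order 3).
h: a_k = 0, -9, -9/4, 51/8, 135/64, -1011/640, -181/512, 5281/35840, 3811/81920, -199649/10321920, …
ICs: h(0) = 0, h′(0) = -9, h′′(0) = -9/2.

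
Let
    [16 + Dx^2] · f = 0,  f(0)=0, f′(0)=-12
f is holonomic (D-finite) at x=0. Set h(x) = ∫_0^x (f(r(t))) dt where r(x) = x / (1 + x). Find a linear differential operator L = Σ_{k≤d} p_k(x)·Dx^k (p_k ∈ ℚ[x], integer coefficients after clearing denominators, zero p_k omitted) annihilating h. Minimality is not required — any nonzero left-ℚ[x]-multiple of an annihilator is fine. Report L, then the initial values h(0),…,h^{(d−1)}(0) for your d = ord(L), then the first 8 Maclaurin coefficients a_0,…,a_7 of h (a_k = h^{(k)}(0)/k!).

f: a_k = 0, -12, 0, 32, 0, -128/5, 0, 1024/105, …
h₀=f(r): pull back L_f along r ⇒ L₀.
∫: right-multiply L₀ by Dx.
L = 16·Dx + (2 + 6·x + 6·x^2 + 2·x^3)·Dx^2 + (1 + 4·x + 6·x^2 + 4·x^3 + x^4)·Dx^3  (order 3).
h: a_k = 0, 0, -6, 4, 5, -84/5, 386/15, -180/7, …
ICs: h(0) = 0, h′(0) = 0, h′′(0) = -12.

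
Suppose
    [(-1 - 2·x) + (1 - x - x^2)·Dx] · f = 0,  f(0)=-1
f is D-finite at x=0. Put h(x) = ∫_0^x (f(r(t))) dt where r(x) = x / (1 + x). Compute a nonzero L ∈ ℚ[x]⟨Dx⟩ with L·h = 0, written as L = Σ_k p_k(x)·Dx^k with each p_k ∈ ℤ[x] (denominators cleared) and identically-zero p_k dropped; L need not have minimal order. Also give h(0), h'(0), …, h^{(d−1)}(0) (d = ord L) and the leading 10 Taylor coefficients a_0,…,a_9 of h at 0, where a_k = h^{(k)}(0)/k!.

f: a_k = -1, -1, -2, -3, -5, -8, -13, -21, -34, -55, …
f∘r: x↦r, Dx↦Dx/r' in L_f ⇒ L₀.
Integrate: L := L₀·Dx.
L = (1 + 3·x)·Dx + (-1 - 2·x + x^3)·Dx^2  (order 2).
h: a_k = 0, -1, -1/2, -1/3, 0, -1/5, 1/6, -2/7, 3/8, -5/9, …
ICs: h(0) = 0, h′(0) = -1.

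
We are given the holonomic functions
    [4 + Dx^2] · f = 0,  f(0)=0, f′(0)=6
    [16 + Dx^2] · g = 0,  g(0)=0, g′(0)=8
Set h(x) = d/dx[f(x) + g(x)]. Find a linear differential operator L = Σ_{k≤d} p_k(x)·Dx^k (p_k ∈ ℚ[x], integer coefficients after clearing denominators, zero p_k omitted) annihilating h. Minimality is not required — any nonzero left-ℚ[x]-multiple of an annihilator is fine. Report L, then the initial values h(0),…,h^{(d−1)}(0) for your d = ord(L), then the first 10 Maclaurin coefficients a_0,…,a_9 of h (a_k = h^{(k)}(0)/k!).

f: a_k = 0, 6, 0, -4, 0, 4/5, 0, -8/105, 0, 4/945, …
g: a_k = 0, 8, 0, -64/3, 0, 256/15, 0, -2048/315, 0, 4096/2835, …
f+g: L₀ = lclm(L_f,L_g), ord ≤ 2+2.
Derive L from L₀ (diff closure).
L = 64 + 20·Dx^2 + Dx^4  (order 4).
h: a_k = 14, 0, -76, 0, 268/3, 0, -2072/45, 0, 4108/315, 0, …
ICs: h(0) = 14, h′(0) = 0, h′′(0) = -152, h′′′(0) = 0.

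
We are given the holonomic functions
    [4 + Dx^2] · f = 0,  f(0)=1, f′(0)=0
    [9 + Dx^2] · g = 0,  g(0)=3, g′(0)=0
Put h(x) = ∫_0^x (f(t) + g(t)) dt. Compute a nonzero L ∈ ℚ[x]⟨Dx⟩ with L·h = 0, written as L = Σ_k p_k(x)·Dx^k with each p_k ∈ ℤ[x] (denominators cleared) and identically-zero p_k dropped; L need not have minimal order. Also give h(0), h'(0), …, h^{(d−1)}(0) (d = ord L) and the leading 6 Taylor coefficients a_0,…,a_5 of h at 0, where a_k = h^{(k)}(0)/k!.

L = 36·Dx + 13·Dx^3 + Dx^5  (order 5).
h: a_k = 0, 4, 0, -31/6, 0, 259/120, …
ICs: h(0) = 0, h′(0) = 4, h′′(0) = 0, h′′′(0) = -31, h′′′′(0) = 0.

f: a_k = 1, 0, -2, 0, 2/3, 0, …
g: a_k = 3, 0, -27/2, 0, 81/8, 0, …
h₀=f+g: left-lcm gives L₀, ord ≤ 4.
h=∫₀ˣh₀: take L = L₀·Dx.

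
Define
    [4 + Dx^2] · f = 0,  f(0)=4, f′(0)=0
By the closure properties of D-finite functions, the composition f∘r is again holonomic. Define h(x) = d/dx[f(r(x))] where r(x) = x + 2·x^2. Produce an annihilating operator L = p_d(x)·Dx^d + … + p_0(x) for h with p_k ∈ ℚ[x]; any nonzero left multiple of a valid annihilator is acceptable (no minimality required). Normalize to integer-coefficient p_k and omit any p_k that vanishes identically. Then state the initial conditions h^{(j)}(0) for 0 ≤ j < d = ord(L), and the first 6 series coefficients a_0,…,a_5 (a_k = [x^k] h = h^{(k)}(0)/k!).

L = (52 + 64·x + 384·x^2 + 1024·x^3 + 1024·x^4) + (-12 - 48·x)·Dx + (1 + 8·x + 16·x^2)·Dx^2  (order 2).
h: a_k = 0, -16, -96, -352/3, 320/3, 5728/15, …
ICs: h(0) = 0, h′(0) = -16.

f: a_k = 4, 0, -8, 0, 8/3, 0, …
h₀=f(r): pull back L_f along r ⇒ L₀.
Differentiate: ansatz ord ≤ ord L₀ ⇒ L.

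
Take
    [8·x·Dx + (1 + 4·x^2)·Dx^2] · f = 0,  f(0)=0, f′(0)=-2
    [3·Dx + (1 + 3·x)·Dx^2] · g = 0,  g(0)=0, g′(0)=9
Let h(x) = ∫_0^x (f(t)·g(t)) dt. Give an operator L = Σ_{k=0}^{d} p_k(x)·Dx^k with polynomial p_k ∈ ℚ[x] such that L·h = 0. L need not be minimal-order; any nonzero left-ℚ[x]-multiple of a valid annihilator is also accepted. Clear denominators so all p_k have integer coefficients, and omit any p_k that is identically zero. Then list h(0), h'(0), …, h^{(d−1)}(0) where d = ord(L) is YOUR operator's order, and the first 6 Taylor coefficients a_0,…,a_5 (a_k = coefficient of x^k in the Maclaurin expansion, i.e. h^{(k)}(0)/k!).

L = (1632 + 8496·x + 23040·x^2 + 110016·x^3 + 207360·x^4 + 269568·x^5 + 82944·x^7)·Dx^2 + (418 + 6672·x + 44112·x^2 + 151488·x^3 + 393984·x^4 + 642816·x^5 + 725760·x^6 + 82944·x^7 + 290304·x^8)·Dx^3 + (204 + 1844·x + 12096·x^2 + 47408·x^3 + 122880·x^4 + 240192·x^5 + 331776·x^6 + 361728·x^7 + 82944·x^8 + 165888·x^9)·Dx^4 + (25 + 246·x + 1217·x^2 + 4128·x^3 + 10624·x^4 + 22080·x^5 + 34272·x^6 + 41472·x^7 + 43776·x^8 + 13824·x^9 + 20736·x^10)·Dx^5  (order 5).
h: a_k = 0, 0, 0, -6, 27/4, -6, …
ICs: h(0) = 0, h′(0) = 0, h′′(0) = 0, h′′′(0) = -36, h′′′′(0) = 162.

f: a_k = 0, -2, 0, 8/3, 0, -32/5, …
g: a_k = 0, 9, -27/2, 27, -243/4, 729/5, …
L₀ := L_f ⊗_s L_g (sym. prod.), ord ≤ 4.
Integrate: L := L₀·Dx.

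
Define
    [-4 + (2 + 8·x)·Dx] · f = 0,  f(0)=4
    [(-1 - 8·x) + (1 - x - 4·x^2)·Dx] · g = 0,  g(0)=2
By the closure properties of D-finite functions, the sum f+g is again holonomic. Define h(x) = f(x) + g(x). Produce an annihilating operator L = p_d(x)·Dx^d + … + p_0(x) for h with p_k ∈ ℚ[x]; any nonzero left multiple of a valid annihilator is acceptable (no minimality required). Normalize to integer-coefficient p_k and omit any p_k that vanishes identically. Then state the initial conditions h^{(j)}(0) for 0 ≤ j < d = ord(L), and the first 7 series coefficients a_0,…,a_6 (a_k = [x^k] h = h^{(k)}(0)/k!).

L = (24 + 156·x + 336·x^2 + 640·x^3) + (-14 - 96·x - 420·x^2 - 1184·x^3 - 1600·x^4)·Dx + (-1 + 11·x + 90·x^2 + 24·x^3 - 544·x^4 - 640·x^5)·Dx^2  (order 2).
h: a_k = 6, 10, 2, 34, 18, 242, 26, …
ICs: h(0) = 6, h′(0) = 10.

f: a_k = 4, 8, -8, 16, -40, 112, -336, …
g: a_k = 2, 2, 10, 18, 58, 130, 362, …
f+g: L₀ = lclm(L_f,L_g), ord ≤ 1+1.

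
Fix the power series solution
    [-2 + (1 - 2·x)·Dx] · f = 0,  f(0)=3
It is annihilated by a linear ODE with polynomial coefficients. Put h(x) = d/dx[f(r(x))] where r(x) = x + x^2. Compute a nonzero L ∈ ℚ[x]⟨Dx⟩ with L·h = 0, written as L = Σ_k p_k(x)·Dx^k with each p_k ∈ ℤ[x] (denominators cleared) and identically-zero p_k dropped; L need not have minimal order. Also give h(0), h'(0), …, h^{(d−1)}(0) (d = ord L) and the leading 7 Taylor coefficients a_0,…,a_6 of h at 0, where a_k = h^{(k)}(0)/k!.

f: a_k = 3, 6, 12, 24, 48, 96, 192, …
Change of var in L_f (x↦r) gives L₀.
Differentiate: ansatz ord ≤ ord L₀ ⇒ L.
L = (6 + 12·x + 12·x^2) + (-1 + 6·x^2 + 4·x^3)·Dx  (order 1).
h: a_k = 6, 36, 144, 528, 1800, 5904, 18816, …
ICs: h(0) = 6.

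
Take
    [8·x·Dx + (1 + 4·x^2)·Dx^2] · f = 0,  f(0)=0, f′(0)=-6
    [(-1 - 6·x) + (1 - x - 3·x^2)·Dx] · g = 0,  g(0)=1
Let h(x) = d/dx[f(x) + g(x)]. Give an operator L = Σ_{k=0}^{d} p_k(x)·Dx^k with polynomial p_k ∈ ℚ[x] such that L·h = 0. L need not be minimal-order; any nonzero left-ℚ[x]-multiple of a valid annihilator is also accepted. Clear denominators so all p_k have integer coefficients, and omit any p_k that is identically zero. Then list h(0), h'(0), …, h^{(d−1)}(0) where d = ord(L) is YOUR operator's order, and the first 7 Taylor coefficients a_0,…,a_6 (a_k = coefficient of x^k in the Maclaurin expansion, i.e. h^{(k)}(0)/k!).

f: a_k = 0, -6, 0, 8, 0, -96/5, 0, …
g: a_k = 1, 1, 4, 7, 19, 40, 97, …
Sum ⇒ L₀ = lclm(L_f,L_g) in ℚ(x)⟨Dx⟩.
h₀' ⇒ L via d/dx closure of L₀.
L = (32 - 128·x - 1488·x^2 - 2880·x^3 - 8424·x^4 - 2592·x^6) + (-25 - 160·x - 214·x^2 - 1188·x^3 - 2628·x^4 - 6264·x^5 - 432·x^6 - 2592·x^7)·Dx + (4 + 9·x + 54·x^2 - 66·x^3 - x^4 - 444·x^5 - 720·x^6 - 144·x^7 - 432·x^8)·Dx^2  (order 2).
h: a_k = -5, 8, 45, 76, 104, 582, 1903, …
ICs: h(0) = -5, h′(0) = 8.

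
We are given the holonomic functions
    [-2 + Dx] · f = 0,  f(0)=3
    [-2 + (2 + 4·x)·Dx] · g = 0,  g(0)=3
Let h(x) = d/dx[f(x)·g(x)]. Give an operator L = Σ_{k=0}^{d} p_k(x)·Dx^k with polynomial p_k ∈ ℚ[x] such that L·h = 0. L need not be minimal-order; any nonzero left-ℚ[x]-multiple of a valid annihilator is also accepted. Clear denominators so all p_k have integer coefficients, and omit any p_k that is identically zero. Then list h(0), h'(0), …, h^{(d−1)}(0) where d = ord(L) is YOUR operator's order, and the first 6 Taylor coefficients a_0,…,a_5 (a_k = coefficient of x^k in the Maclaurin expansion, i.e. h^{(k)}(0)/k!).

L = (7 + 24·x + 16·x^2) + (-3 - 10·x - 8·x^2)·Dx  (order 1).
h: a_k = 27, 63, 153/2, 99/2, 321/8, -267/40, …
ICs: h(0) = 27.

f: a_k = 3, 6, 6, 4, 2, 4/5, …
g: a_k = 3, 3, -3/2, 3/2, -15/8, 21/8, …
f·g: L₀ = L_f ⊗_s L_g, ord ≤ 1·1.
Differentiate: ansatz ord ≤ ord L₀ ⇒ L.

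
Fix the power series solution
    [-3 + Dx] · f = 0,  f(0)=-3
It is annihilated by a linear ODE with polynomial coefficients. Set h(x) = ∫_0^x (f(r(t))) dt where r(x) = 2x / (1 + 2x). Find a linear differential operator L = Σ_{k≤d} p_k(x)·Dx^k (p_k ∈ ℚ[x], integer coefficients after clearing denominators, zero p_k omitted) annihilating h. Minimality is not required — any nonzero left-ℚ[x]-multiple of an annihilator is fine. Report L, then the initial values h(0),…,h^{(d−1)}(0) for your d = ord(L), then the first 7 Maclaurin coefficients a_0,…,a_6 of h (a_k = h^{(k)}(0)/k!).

L = -6·Dx + (1 + 4·x + 4·x^2)·Dx^2  (order 2).
h: a_k = 0, -3, -9, -6, 9, -18/5, -42/5, …
ICs: h(0) = 0, h′(0) = -3.

f: a_k = -3, -9, -27/2, -27/2, -81/8, -243/40, -243/80, …
L₀ from L_f via x↦r, Dx↦r'^{-1}Dx.
h=∫h₀ ⇒ L = L₀·Dx.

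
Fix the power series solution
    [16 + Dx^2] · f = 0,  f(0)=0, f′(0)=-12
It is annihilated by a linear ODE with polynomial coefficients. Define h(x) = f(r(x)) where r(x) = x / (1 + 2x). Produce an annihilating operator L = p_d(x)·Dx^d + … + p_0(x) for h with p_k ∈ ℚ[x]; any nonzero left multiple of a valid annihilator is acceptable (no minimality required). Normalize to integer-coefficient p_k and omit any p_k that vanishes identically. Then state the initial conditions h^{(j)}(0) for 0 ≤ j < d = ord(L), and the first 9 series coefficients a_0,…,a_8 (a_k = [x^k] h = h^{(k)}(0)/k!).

L = 16 + (4 + 24·x + 48·x^2 + 32·x^3)·Dx + (1 + 8·x + 24·x^2 + 32·x^3 + 16·x^4)·Dx^2  (order 2).
h: a_k = 0, -12, 24, -16, -96, 2752/5, -1920, 565504/105, -194048/15, …
ICs: h(0) = 0, h′(0) = -12.

f: a_k = 0, -12, 0, 32, 0, -128/5, 0, 1024/105, 0, …
f∘r: x↦r, Dx↦Dx/r' in L_f ⇒ L₀.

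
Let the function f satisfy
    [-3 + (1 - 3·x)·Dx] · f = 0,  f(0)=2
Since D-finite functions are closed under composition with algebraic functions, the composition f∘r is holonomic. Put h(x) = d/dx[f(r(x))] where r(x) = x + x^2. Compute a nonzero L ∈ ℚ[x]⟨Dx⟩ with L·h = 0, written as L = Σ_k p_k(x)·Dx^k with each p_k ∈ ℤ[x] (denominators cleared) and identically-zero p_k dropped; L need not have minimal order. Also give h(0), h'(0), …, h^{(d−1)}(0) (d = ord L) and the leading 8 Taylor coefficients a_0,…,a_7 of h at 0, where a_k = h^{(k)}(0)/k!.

f: a_k = 2, 6, 18, 54, 162, 486, 1458, 4374, …
Substitute x→r, Dx→(1/r')Dx; clear ⇒ L₀.
Derive L from L₀ (diff closure).
L = (8 + 18·x + 18·x^2) + (-1 + x + 9·x^2 + 6·x^3)·Dx  (order 1).
h: a_k = 6, 48, 270, 1368, 6480, 29484, 130410, 565056, …
ICs: h(0) = 6.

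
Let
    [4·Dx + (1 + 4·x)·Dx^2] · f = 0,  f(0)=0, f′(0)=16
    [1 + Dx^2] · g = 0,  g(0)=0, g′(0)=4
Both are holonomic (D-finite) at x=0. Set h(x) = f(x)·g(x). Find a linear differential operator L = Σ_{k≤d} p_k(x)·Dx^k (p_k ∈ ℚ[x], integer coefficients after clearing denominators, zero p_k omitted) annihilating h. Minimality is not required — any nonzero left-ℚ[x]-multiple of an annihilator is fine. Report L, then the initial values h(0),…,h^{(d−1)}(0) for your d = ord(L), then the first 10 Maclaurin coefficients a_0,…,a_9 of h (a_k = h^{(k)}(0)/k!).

L = (-147 - 144·x - 224·x^2 + 256·x^3 + 256·x^4) + (-56 - 160·x + 384·x^2 + 512·x^3)·Dx + (-150 - 160·x - 192·x^2 + 512·x^3 + 512·x^4)·Dx^2 + (-56 - 160·x + 384·x^2 + 512·x^3)·Dx^3 + (-3 - 16·x + 32·x^2 + 256·x^3 + 256·x^4)·Dx^4  (order 4).
h: a_k = 0, 0, 64, -128, 992/3, -3008/3, 28984/9, -161296/15, 2325068/63, -8143384/63, …
ICs: h(0) = 0, h′(0) = 0, h′′(0) = 128, h′′′(0) = -768.

f: a_k = 0, 16, -32, 256/3, -256, 4096/5, -8192/3, 65536/7, -32768, 1048576/9, …
g: a_k = 0, 4, 0, -2/3, 0, 1/30, 0, -1/1260, 0, 1/90720, …
h₀=f·g: eliminate ⇒ L₀, order ≤ 2·2.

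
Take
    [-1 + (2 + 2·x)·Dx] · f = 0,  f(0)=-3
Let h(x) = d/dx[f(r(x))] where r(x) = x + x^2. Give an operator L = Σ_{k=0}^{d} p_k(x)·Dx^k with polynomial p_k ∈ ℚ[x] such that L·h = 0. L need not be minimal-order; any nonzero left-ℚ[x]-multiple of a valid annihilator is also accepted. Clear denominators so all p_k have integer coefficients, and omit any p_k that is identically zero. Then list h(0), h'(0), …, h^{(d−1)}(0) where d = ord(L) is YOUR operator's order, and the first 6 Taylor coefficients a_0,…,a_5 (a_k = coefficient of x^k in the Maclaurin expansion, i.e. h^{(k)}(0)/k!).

L = 3 + (-2 - 6·x - 6·x^2 - 4·x^3)·Dx  (order 1).
h: a_k = -3/2, -9/4, 27/16, -9/32, -225/256, 513/512, …
ICs: h(0) = -3/2.

f: a_k = -3, -3/2, 3/8, -3/16, 15/128, -21/256, …
Substitute x→r, Dx→(1/r')Dx; clear ⇒ L₀.
Differentiate: ansatz ord ≤ ord L₀ ⇒ L.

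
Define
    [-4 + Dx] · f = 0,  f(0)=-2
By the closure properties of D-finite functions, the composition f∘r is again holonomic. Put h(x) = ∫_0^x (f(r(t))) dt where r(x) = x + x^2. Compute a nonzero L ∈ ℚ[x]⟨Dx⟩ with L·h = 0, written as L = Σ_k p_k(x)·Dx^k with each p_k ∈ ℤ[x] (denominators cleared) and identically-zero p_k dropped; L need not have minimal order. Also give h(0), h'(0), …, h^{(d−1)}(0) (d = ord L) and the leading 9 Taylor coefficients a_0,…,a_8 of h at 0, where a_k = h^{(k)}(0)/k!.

f: a_k = -2, -8, -16, -64/3, -64/3, -256/15, -512/45, -2048/315, -1024/315, …
h₀=f(r): pull back L_f along r ⇒ L₀.
Integrate: L := L₀·Dx.
L = (-4 - 8·x)·Dx + Dx^2  (order 2).
h: a_k = 0, -2, -4, -8, -40/3, -304/15, -416/15, -11072/315, -13024/315, …
ICs: h(0) = 0, h′(0) = -2.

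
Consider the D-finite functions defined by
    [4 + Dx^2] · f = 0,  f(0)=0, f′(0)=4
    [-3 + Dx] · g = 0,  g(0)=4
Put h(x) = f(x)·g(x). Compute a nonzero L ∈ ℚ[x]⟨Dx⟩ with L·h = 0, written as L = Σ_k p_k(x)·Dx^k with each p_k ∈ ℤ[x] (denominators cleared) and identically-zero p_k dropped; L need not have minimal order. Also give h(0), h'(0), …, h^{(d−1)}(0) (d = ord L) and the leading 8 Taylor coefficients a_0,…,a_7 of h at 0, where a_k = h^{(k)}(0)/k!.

L = 13 - 6·Dx + Dx^2  (order 2).
h: a_k = 0, 16, 48, 184/3, 40, 122/15, -46/5, -3277/315, …
ICs: h(0) = 0, h′(0) = 16.

f: a_k = 0, 4, 0, -8/3, 0, 8/15, 0, -16/315, …
g: a_k = 4, 12, 18, 18, 27/2, 81/10, 81/20, 243/140, …
Sym-product of L_f,L_g gives L₀ (≤ ord 2).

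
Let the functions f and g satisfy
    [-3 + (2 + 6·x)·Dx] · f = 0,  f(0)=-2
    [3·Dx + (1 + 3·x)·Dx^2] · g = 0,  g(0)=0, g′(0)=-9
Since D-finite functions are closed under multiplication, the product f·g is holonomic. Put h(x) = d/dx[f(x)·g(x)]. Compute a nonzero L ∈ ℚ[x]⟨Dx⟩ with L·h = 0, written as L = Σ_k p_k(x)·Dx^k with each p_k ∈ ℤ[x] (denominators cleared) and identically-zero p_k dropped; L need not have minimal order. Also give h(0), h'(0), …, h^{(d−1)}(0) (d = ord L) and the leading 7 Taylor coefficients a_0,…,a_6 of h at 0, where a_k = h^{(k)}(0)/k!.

f: a_k = -2, -3, 9/4, -27/8, 405/64, -1701/128, 15309/512, …
g: a_k = 0, -9, 27/2, -27, 243/4, -729/5, 729/2, …
L₀ := L_f ⊗_s L_g (sym. prod.), ord ≤ 2.
Differentiate: ansatz ord ≤ ord L₀ ⇒ L.
L = 9 + (24 + 72·x)·Dx + (4 + 24·x + 36·x^2)·Dx^2  (order 2).
h: a_k = 18, 0, -81/4, 81, -17253/64, 67797/80, -6655041/2560, …
ICs: h(0) = 18, h′(0) = 0.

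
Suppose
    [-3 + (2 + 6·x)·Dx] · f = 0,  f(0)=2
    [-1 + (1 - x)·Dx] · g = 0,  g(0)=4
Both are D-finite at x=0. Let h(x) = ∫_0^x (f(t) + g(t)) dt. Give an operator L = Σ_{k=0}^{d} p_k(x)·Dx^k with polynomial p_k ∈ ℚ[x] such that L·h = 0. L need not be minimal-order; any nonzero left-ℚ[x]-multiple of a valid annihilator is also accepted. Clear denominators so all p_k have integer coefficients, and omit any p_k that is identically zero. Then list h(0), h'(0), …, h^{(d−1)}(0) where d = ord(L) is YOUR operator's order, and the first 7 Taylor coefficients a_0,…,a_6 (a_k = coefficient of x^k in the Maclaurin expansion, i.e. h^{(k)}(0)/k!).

f: a_k = 2, 3, -9/4, 27/8, -405/64, 1701/128, -15309/512, …
g: a_k = 4, 4, 4, 4, 4, 4, 4, …
Sum ⇒ L₀ = lclm(L_f,L_g) in ℚ(x)⟨Dx⟩.
Integrate: L := L₀·Dx.
L = (21 + 27·x)·Dx + (-17 - 30·x - 81·x^2)·Dx^2 + (-2 + 14·x + 42·x^2 - 54·x^3)·Dx^3  (order 3).
h: a_k = 0, 6, 7/2, 7/12, 59/32, -149/320, 2213/768, …
ICs: h(0) = 0, h′(0) = 6, h′′(0) = 7.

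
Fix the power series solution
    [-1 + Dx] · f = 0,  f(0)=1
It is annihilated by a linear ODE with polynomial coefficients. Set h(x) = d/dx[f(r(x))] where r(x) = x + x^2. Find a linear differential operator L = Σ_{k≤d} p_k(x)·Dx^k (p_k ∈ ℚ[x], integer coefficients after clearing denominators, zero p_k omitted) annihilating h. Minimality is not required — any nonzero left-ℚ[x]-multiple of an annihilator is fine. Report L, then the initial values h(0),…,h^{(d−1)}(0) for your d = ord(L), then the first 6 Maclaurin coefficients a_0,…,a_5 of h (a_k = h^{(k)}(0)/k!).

L = (3 + 4·x + 4·x^2) + (-1 - 2·x)·Dx  (order 1).
h: a_k = 1, 3, 7/2, 25/6, 27/8, 331/120, …
ICs: h(0) = 1.

f: a_k = 1, 1, 1/2, 1/6, 1/24, 1/120, …
L₀ from L_f via x↦r, Dx↦r'^{-1}Dx.
Differentiate: ansatz ord ≤ ord L₀ ⇒ L.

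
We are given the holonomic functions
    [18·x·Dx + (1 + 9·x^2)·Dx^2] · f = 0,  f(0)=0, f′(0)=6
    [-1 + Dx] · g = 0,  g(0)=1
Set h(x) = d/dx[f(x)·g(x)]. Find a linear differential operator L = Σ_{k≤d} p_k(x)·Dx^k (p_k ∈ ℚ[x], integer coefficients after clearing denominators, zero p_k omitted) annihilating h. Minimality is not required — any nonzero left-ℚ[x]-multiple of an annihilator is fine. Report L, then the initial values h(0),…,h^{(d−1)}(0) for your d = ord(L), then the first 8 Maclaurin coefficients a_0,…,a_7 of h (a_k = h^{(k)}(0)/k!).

L = (-17 - 36·x + 504·x^2 - 324·x^3 + 81·x^4) + (16 + 54·x - 522·x^2 + 486·x^3 - 162·x^4)·Dx + (1 - 18·x + 18·x^2 - 162·x^3 + 81·x^4)·Dx^2  (order 2).
h: a_k = 6, 12, -45, -68, 1769/4, 1131/2, -484679/120, -511397/105, …
ICs: h(0) = 6, h′(0) = 12.

f: a_k = 0, 6, 0, -18, 0, 486/5, 0, -4374/7, …
g: a_k = 1, 1, 1/2, 1/6, 1/24, 1/120, 1/720, 1/5040, …
Product ⇒ symmetric product L₀, ord ≤ 2.
h₀' ⇒ L via d/dx closure of L₀.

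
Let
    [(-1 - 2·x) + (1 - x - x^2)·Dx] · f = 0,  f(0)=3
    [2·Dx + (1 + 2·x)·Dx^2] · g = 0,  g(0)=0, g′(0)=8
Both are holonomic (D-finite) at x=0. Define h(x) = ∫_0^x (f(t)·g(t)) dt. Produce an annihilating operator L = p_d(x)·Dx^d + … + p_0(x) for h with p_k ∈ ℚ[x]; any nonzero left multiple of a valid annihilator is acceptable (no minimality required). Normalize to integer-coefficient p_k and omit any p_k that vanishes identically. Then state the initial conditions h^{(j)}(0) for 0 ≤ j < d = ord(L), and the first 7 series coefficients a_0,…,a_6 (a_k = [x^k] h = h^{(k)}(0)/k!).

f: a_k = 3, 3, 6, 9, 15, 24, 39, …
g: a_k = 0, 8, -8, 32/3, -16, 128/5, -128/3, …
L₀ := L_f ⊗_s L_g (sym. prod.), ord ≤ 2.
∫: right-multiply L₀ by Dx.
L = (4 + 8·x)·Dx + (10·x + 10·x^2)·Dx^2 + (-1 - x + 3·x^2 + 2·x^3)·Dx^3  (order 3).
h: a_k = 0, 0, 12, 0, 14, 8/5, 352/15, …
ICs: h(0) = 0, h′(0) = 0, h′′(0) = 24.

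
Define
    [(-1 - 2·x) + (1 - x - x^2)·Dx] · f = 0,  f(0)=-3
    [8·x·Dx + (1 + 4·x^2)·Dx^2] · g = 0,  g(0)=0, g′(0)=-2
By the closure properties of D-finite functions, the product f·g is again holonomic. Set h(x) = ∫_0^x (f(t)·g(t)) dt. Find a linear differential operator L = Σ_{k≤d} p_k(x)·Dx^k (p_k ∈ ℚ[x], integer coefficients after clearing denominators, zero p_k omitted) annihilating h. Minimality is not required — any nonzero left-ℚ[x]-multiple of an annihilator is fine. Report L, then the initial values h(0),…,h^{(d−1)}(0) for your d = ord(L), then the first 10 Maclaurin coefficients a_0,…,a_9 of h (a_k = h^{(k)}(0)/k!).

L = (2 + 8·x + 24·x^2)·Dx + (2 - 4·x + 16·x^2 + 24·x^3)·Dx^2 + (-1 + x - 3·x^2 + 4·x^3 + 4·x^4)·Dx^3  (order 3).
h: a_k = 0, 0, 3, 2, 1, 2, 83/15, 216/35, 377/140, 2266/315, …
ICs: h(0) = 0, h′(0) = 0, h′′(0) = 6.

f: a_k = -3, -3, -6, -9, -15, -24, -39, -63, -102, -165, …
g: a_k = 0, -2, 0, 8/3, 0, -32/5, 0, 128/7, 0, -512/9, …
Sym-product of L_f,L_g gives L₀ (≤ ord 2).
∫: right-multiply L₀ by Dx.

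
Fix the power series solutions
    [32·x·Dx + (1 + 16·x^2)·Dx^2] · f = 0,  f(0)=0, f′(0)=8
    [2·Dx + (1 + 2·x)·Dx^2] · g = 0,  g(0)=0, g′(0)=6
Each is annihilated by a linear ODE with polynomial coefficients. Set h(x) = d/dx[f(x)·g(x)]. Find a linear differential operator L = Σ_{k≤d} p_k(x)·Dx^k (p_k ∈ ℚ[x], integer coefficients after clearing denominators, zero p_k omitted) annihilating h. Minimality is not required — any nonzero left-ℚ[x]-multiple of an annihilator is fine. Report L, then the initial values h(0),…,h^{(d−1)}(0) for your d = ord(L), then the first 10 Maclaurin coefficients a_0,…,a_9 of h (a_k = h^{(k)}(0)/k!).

f: a_k = 0, 8, 0, -128/3, 0, 2048/5, 0, -32768/7, 0, 524288/9, …
g: a_k = 0, 6, -6, 8, -12, 96/5, -32, 384/7, -96, 512/3, …
f·g: L₀ = L_f ⊗_s L_g, ord ≤ 2·2.
h₀' ⇒ L via d/dx closure of L₀.
L = (2304 + 8960·x + 114688·x^2 + 552960·x^3 + 983040·x^4 + 851968·x^5 + 1048576·x^7) + (1032 + 14720·x + 111872·x^2 + 616448·x^3 + 1884160·x^4 + 3047424·x^5 + 2293760·x^6 + 1572864·x^7 + 3670016·x^8)·Dx + (72 + 2512·x + 19968·x^2 + 99072·x^3 + 393216·x^4 + 1019904·x^5 + 1572864·x^6 + 1376256·x^7 + 1572864·x^8 + 2097152·x^9)·Dx^2 + (17 + 132·x + 964·x^2 + 4864·x^3 + 18432·x^4 + 55296·x^5 + 129024·x^6 + 196608·x^7 + 196608·x^8 + 262144·x^9 + 262144·x^10)·Dx^3  (order 3).
h: a_k = 0, 96, -144, -768, 800, 68096/5, -77056/5, -1007616/5, 7487232/35, 334913536/105, …
ICs: h(0) = 0, h′(0) = 96, h′′(0) = -288.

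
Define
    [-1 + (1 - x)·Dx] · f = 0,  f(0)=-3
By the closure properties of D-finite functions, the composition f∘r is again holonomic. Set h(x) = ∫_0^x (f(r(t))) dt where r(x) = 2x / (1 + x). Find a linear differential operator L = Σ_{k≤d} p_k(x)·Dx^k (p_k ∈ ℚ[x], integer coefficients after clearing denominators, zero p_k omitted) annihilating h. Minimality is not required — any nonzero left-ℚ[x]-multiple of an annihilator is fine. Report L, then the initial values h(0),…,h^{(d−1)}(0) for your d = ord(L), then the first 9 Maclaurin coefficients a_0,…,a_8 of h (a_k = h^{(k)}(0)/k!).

L = 2·Dx + (-1 + x^2)·Dx^2  (order 2).
h: a_k = 0, -3, -3, -2, -3/2, -6/5, -1, -6/7, -3/4, …
ICs: h(0) = 0, h′(0) = -3.

f: a_k = -3, -3, -3, -3, -3, -3, -3, -3, -3, …
Substitute x→r, Dx→(1/r')Dx; clear ⇒ L₀.
Integrate: L := L₀·Dx.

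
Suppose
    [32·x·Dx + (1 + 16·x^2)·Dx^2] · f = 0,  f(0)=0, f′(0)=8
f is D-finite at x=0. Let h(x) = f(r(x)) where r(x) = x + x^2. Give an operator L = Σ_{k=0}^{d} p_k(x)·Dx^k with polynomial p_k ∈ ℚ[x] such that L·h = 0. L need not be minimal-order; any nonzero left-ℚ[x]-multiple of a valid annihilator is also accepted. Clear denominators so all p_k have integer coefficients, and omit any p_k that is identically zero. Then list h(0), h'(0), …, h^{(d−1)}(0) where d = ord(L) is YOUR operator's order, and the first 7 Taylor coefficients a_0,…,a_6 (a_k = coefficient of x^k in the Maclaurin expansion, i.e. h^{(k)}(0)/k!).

f: a_k = 0, 8, 0, -128/3, 0, 2048/5, 0, …
Change of var in L_f (x↦r) gives L₀.
L = (-2 + 32·x + 128·x^2 + 192·x^3 + 96·x^4)·Dx + (1 + 2·x + 16·x^2 + 64·x^3 + 80·x^4 + 32·x^5)·Dx^2  (order 2).
h: a_k = 0, 8, 8, -128/3, -128, 1408/5, 6016/3, …
ICs: h(0) = 0, h′(0) = 8.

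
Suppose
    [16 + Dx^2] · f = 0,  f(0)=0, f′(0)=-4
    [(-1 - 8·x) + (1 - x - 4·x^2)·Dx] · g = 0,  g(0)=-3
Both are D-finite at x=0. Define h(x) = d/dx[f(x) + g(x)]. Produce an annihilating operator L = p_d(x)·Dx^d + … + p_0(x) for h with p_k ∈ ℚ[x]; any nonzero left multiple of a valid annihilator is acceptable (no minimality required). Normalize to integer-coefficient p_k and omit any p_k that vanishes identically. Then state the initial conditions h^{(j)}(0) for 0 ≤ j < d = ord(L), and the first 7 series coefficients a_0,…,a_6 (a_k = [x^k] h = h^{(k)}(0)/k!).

L = (6848 + 35072·x + 150784·x^2 + 87040·x^3 + 204800·x^4 + 147456·x^5 + 196608·x^6) + (-560 - 4048·x + 5184·x^2 + 13952·x^3 + 2560·x^4 + 18432·x^5 + 57344·x^6 + 65536·x^7)·Dx + (428 + 2192·x + 9424·x^2 + 5440·x^3 + 12800·x^4 + 9216·x^5 + 12288·x^6)·Dx^2 + (-35 - 253·x + 324·x^2 + 872·x^3 + 160·x^4 + 1152·x^5 + 3584·x^6 + 4096·x^7)·Dx^3  (order 3).
h: a_k = -7, -30, -49, -348, -3053/3, -3258, -415721/45, …
ICs: h(0) = -7, h′(0) = -30, h′′(0) = -98.

f: a_k = 0, -4, 0, 32/3, 0, -128/15, 0, …
g: a_k = -3, -3, -15, -27, -87, -195, -543, …
h₀=f+g: left-lcm gives L₀, ord ≤ 3.
h=h₀': d/dx-closure on L₀ ⇒ L.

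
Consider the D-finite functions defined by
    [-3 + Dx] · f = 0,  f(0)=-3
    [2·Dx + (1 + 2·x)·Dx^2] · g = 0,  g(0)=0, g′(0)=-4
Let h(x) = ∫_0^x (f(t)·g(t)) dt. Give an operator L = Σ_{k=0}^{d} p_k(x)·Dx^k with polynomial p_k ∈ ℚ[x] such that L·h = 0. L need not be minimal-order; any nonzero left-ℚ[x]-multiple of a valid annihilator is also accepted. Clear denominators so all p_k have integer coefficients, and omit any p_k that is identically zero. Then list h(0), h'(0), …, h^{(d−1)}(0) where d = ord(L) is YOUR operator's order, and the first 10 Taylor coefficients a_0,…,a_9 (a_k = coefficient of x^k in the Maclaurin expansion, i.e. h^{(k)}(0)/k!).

L = (3 + 18·x)·Dx + (-4 - 12·x)·Dx^2 + (1 + 2·x)·Dx^3  (order 3).
h: a_k = 0, 0, 6, 8, 17/2, 24/5, 83/20, -1/7, 3411/1120, -56/15, …
ICs: h(0) = 0, h′(0) = 0, h′′(0) = 12.

f: a_k = -3, -9, -27/2, -27/2, -81/8, -243/40, -243/80, -729/560, -2187/4480, -729/4480, …
g: a_k = 0, -4, 4, -16/3, 8, -64/5, 64/3, -256/7, 64, -1024/9, …
L₀ := L_f ⊗_s L_g (sym. prod.), ord ≤ 2.
Integrate: L := L₀·Dx.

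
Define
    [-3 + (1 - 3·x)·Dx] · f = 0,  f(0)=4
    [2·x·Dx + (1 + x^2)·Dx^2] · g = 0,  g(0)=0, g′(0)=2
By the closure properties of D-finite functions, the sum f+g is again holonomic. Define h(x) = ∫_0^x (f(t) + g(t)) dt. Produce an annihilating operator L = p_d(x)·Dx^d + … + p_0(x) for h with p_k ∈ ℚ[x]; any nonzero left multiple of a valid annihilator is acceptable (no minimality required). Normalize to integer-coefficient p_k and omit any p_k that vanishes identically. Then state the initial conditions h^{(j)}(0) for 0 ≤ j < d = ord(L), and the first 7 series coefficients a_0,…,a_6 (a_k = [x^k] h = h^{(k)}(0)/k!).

f: a_k = 4, 12, 36, 108, 324, 972, 2916, …
g: a_k = 0, 2, 0, -2/3, 0, 2/5, 0, …
L₀ := lclm(L_f,L_g); ord L₀ ≤ 1+2.
h=∫₀ˣh₀: take L = L₀·Dx.
L = (-6 + 72·x + 18·x^2)·Dx^2 + (28 - 6·x + 60·x^2 + 18·x^3)·Dx^3 + (-3 + 8·x + 8·x^3 + 3·x^4)·Dx^4  (order 4).
h: a_k = 0, 4, 7, 12, 161/6, 324/5, 2431/15, …
ICs: h(0) = 0, h′(0) = 4, h′′(0) = 14, h′′′(0) = 72.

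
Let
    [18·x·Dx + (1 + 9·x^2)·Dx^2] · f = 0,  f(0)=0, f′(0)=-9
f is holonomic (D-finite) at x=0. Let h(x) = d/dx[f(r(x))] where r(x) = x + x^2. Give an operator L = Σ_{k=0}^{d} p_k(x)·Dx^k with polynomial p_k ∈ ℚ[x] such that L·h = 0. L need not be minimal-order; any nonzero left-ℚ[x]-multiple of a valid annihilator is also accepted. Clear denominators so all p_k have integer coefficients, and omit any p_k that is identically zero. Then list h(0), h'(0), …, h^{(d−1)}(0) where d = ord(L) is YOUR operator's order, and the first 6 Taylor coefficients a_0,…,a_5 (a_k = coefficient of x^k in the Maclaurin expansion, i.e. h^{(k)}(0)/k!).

f: a_k = 0, -9, 0, 27, 0, -729/5, …
L₀ from L_f via x↦r, Dx↦r'^{-1}Dx.
h₀' ⇒ L via d/dx closure of L₀.
L = (-2 + 18·x + 72·x^2 + 108·x^3 + 54·x^4) + (1 + 2·x + 9·x^2 + 36·x^3 + 45·x^4 + 18·x^5)·Dx  (order 1).
h: a_k = -9, -18, 81, 324, -324, -4212, …
ICs: h(0) = -9.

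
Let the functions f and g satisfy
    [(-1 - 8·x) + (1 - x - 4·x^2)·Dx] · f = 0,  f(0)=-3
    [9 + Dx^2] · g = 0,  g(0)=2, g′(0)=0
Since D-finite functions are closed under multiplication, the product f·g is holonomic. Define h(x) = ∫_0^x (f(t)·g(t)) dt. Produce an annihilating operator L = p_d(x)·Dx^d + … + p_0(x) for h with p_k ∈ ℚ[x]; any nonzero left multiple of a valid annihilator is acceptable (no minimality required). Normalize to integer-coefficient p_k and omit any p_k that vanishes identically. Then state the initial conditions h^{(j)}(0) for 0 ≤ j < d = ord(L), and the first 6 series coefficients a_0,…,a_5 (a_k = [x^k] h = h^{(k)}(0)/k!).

L = (-1 + 9·x + 36·x^2)·Dx + (2 + 16·x)·Dx^2 + (-1 + x + 4·x^2)·Dx^3  (order 3).
h: a_k = 0, -6, -3, -1, -27/4, -237/20, …
ICs: h(0) = 0, h′(0) = -6, h′′(0) = -6.

f: a_k = -3, -3, -15, -27, -87, -195, …
g: a_k = 2, 0, -9, 0, 27/4, 0, …
h₀=f·g: eliminate ⇒ L₀, order ≤ 1·2.
h=∫₀ˣh₀: take L = L₀·Dx.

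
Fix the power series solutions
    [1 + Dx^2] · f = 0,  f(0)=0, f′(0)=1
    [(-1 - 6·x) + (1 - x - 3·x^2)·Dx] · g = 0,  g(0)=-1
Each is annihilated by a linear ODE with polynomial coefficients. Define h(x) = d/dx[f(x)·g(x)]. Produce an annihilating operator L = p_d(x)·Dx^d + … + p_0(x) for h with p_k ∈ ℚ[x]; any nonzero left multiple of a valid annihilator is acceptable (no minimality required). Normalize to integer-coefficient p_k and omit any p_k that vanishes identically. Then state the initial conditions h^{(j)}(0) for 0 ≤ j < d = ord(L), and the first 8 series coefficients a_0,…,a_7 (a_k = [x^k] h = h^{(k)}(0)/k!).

f: a_k = 0, 1, 0, -1/6, 0, 1/120, 0, -1/5040, …
g: a_k = -1, -1, -4, -7, -19, -40, -97, -217, …
f·g: L₀ = L_f ⊗_s L_g, ord ≤ 2·1.
Differentiate: ansatz ord ≤ ord L₀ ⇒ L.
L = (83 - 2·x - 5·x^2 + 6·x^3 + 9·x^4) + (16 + 98·x + 18·x^2 + 36·x^3)·Dx + (-5 + 4·x + 13·x^2 + 6·x^3 + 9·x^4)·Dx^2  (order 2).
h: a_k = -1, -2, -23/2, -82/3, -2201/24, -4661/20, -473087/720, -1060373/630, …
ICs: h(0) = -1, h′(0) = -2.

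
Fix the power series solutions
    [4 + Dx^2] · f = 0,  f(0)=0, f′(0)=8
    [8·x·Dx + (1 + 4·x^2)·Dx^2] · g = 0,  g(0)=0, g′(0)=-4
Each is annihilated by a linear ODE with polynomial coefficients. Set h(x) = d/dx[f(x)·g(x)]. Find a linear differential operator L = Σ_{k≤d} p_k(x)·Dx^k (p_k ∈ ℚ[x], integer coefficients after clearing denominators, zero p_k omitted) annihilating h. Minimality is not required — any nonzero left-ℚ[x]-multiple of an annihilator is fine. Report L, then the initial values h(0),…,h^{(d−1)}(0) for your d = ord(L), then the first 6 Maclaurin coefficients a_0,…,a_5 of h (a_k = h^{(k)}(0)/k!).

L = (880 + 9408·x^2 + 59008·x^4 + 49152·x^6 + 24576·x^8 + 16384·x^10 + 32768·x^12) + (544·x + 9088·x^3 + 35840·x^5 + 40960·x^7 + 40960·x^9 + 32768·x^11)·Dx + (240 + 2720·x^2 + 17088·x^4 + 18944·x^6 + 16384·x^8 + 16384·x^10 + 16384·x^12)·Dx^2 + (136·x + 2272·x^3 + 8960·x^5 + 10240·x^7 + 10240·x^9 + 8192·x^11)·Dx^3 + (5 + 92·x^2 + 584·x^4 + 1664·x^6 + 2560·x^8 + 3072·x^10 + 2048·x^12)·Dx^4  (order 4).
h: a_k = 0, -64, 0, 256, 0, -2432/3, …
ICs: h(0) = 0, h′(0) = -64, h′′(0) = 0, h′′′(0) = 1536.

f: a_k = 0, 8, 0, -16/3, 0, 16/15, …
g: a_k = 0, -4, 0, 16/3, 0, -64/5, …
L₀ := L_f ⊗_s L_g (sym. prod.), ord ≤ 4.
Derive L from L₀ (diff closure).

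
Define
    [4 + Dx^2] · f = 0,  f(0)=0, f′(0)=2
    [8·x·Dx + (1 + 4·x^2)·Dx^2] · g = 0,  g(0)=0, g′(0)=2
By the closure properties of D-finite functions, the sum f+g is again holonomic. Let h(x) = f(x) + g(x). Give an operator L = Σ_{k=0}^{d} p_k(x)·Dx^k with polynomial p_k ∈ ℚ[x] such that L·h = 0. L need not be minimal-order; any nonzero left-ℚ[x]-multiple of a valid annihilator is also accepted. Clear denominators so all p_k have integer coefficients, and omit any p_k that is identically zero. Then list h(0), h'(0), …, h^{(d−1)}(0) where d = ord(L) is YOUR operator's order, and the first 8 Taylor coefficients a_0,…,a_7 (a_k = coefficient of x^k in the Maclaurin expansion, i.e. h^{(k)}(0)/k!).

f: a_k = 0, 2, 0, -4/3, 0, 4/15, 0, -8/315, …
g: a_k = 0, 2, 0, -8/3, 0, 32/5, 0, -128/7, …
L₀ := lclm(L_f,L_g); ord L₀ ≤ 2+2.
L = (-352·x + 1792·x^3 + 512·x^5)·Dx + (-4 + 112·x^2 + 576·x^4 + 256·x^6)·Dx^2 + (-88·x + 448·x^3 + 128·x^5)·Dx^3 + (-1 + 28·x^2 + 144·x^4 + 64·x^6)·Dx^4  (order 4).
h: a_k = 0, 4, 0, -4, 0, 20/3, 0, -824/45, …
ICs: h(0) = 0, h′(0) = 4, h′′(0) = 0, h′′′(0) = -24.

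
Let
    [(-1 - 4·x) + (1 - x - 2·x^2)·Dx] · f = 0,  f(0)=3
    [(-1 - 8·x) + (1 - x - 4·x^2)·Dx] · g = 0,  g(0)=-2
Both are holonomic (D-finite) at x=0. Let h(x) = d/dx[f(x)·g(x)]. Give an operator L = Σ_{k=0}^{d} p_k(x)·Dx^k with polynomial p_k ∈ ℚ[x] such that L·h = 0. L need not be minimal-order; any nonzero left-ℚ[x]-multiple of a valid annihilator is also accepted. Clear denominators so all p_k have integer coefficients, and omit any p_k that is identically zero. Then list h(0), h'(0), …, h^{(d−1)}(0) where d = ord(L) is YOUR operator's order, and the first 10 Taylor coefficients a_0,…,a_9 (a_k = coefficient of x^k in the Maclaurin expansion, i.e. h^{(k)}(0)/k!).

L = (9 + 12·x - 9·x^2 - 272·x^3 - 144·x^4 + 720·x^5 + 640·x^6) + (-1 - 3·x + 24·x^2 + 17·x^3 - 115·x^4 - 66·x^5 + 168·x^6 + 128·x^7)·Dx  (order 1).
h: a_k = -12, -108, -396, -1656, -5340, -17892, -54348, -165744, -484380, -1407900, …
ICs: h(0) = -12.

f: a_k = 3, 3, 9, 15, 33, 63, 129, 255, 513, 1023, …
g: a_k = -2, -2, -10, -18, -58, -130, -362, -882, -2330, -5858, …
Sym-product of L_f,L_g gives L₀ (≤ ord 1).
Derive L from L₀ (diff closure).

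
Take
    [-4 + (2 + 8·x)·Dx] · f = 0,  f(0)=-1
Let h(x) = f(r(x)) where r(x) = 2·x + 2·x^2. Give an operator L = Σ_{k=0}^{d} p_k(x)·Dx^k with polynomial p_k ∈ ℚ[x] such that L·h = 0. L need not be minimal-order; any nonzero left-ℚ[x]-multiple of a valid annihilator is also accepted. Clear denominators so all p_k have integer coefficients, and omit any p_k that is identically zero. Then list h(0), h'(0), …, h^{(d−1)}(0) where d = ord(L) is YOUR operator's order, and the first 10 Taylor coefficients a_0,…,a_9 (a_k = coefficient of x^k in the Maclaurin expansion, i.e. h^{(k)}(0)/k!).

f: a_k = -1, -2, 2, -4, 10, -28, 84, -264, 858, -2860, …
Substitute x→r, Dx→(1/r')Dx; clear ⇒ L₀.
L = (-4 - 8·x) + (1 + 8·x + 8·x^2)·Dx  (order 1).
h: a_k = -1, -4, 4, -16, 72, -352, 1824, -9856, 54944, -313728, …
ICs: h(0) = -1.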